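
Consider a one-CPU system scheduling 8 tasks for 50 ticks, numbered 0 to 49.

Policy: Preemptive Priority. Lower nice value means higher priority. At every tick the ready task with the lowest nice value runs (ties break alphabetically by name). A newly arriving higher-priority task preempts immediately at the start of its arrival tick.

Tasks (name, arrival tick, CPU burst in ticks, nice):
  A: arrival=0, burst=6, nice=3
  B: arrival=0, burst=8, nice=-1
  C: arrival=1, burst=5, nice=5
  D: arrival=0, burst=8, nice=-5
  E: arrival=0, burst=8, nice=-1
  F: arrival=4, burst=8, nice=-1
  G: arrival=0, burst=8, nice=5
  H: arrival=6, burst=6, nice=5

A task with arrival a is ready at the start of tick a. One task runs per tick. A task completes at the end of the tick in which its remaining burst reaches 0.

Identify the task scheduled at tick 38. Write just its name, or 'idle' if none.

running at tick 38 = C

t=0: ready={A,B,D,E,G} → run D
t=1: ready={A,B,C,D,E,G} → run D
t=2: ready={A,B,C,D,E,G} → run D
t=3: ready={A,B,C,D,E,G} → run D
t=4: ready={A,B,C,D,E,F,G} → run D
t=5: ready={A,B,C,D,E,F,G} → run D
t=6: ready={A,B,C,D,E,F,G,H} → run D
t=7: ready={A,B,C,D,E,F,G,H} → run D
t=8: ready={A,B,C,E,F,G,H} → run B
t=9: ready={A,B,C,E,F,G,H} → run B
t=10: ready={A,B,C,E,F,G,H} → run B
t=11: ready={A,B,C,E,F,G,H} → run B
t=12: ready={A,B,C,E,F,G,H} → run B
t=13: ready={A,B,C,E,F,G,H} → run B
t=14: ready={A,B,C,E,F,G,H} → run B
t=15: ready={A,B,C,E,F,G,H} → run B
t=16: ready={A,C,E,F,G,H} → run E
t=17: ready={A,C,E,F,G,H} → run E
t=18: ready={A,C,E,F,G,H} → run E
t=19: ready={A,C,E,F,G,H} → run E
t=20: ready={A,C,E,F,G,H} → run E
t=21: ready={A,C,E,F,G,H} → run E
t=22: ready={A,C,E,F,G,H} → run E
t=23: ready={A,C,E,F,G,H} → run E
t=24: ready={A,C,F,G,H} → run F
t=25: ready={A,C,F,G,H} → run F
t=26: ready={A,C,F,G,H} → run F
t=27: ready={A,C,F,G,H} → run F
t=28: ready={A,C,F,G,H} → run F
t=29: ready={A,C,F,G,H} → run F
t=30: ready={A,C,F,G,H} → run F
t=31: ready={A,C,F,G,H} → run F
t=32: ready={A,C,G,H} → run A
t=33: ready={A,C,G,H} → run A
t=34: ready={A,C,G,H} → run A
t=35: ready={A,C,G,H} → run A
t=36: ready={A,C,G,H} → run A
t=37: ready={A,C,G,H} → run A
t=38: ready={C,G,H} → run C
t=39: ready={C,G,H} → run C
t=40: ready={C,G,H} → run C
t=41: ready={C,G,H} → run C
t=42: ready={C,G,H} → run C
t=43: ready={G,H} → run G
t=44: ready={G,H} → run G
t=45: ready={G,H} → run G
t=46: ready={G,H} → run G
t=47: ready={G,H} → run G
t=48: ready={G,H} → run G
t=49: ready={G,H} → run G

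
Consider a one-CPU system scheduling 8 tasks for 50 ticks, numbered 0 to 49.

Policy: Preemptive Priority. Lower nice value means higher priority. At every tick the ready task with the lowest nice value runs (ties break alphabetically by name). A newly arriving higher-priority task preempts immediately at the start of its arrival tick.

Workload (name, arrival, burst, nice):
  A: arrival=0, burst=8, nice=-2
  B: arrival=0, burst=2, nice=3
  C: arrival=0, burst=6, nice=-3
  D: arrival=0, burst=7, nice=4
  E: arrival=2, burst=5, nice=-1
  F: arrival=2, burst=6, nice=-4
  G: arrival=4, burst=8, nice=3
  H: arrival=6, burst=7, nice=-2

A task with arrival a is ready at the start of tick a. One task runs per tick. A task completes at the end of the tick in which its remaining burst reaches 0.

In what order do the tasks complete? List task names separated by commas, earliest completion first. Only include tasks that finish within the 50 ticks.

t=0: ready={A,B,C,D} → run C
t=1: ready={A,B,C,D} → run C
t=2: ready={A,B,C,D,E,F} → run F
t=3: ready={A,B,C,D,E,F} → run F
t=4: ready={A,B,C,D,E,F,G} → run F
t=5: ready={A,B,C,D,E,F,G} → run F
t=6: ready={A,B,C,D,E,F,G,H} → run F
t=7: ready={A,B,C,D,E,F,G,H} → run F
t=8: ready={A,B,C,D,E,G,H} → run C
t=9: ready={A,B,C,D,E,G,H} → run C
t=10: ready={A,B,C,D,E,G,H} → run C
t=11: ready={A,B,C,D,E,G,H} → run C
t=12: ready={A,B,D,E,G,H} → run A
t=13: ready={A,B,D,E,G,H} → run A
t=14: ready={A,B,D,E,G,H} → run A
t=15: ready={A,B,D,E,G,H} → run A
t=16: ready={A,B,D,E,G,H} → run A
t=17: ready={A,B,D,E,G,H} → run A
t=18: ready={A,B,D,E,G,H} → run A
t=19: ready={A,B,D,E,G,H} → run A
t=20: ready={B,D,E,G,H} → run H
t=21: ready={B,D,E,G,H} → run H
t=22: ready={B,D,E,G,H} → run H
t=23: ready={B,D,E,G,H} → run H
t=24: ready={B,D,E,G,H} → run H
t=25: ready={B,D,E,G,H} → run H
t=26: ready={B,D,E,G,H} → run H
t=27: ready={B,D,E,G} → run E
t=28: ready={B,D,E,G} → run E
t=29: ready={B,D,E,G} → run E
t=30: ready={B,D,E,G} → run E
t=31: ready={B,D,E,G} → run E
t=32: ready={B,D,G} → run B
t=33: ready={B,D,G} → run B
t=34: ready={D,G} → run G
t=35: ready={D,G} → run G
t=36: ready={D,G} → run G
t=37: ready={D,G} → run G
t=38: ready={D,G} → run G
t=39: ready={D,G} → run G
t=40: ready={D,G} → run G
t=41: ready={D,G} → run G
t=42: ready={D} → run D
t=43: ready={D} → run D
t=44: ready={D} → run D
t=45: ready={D} → run D
t=46: ready={D} → run D
t=47: ready={D} → run D
t=48: ready={D} → run D
t=49: (idle)

completion order = F, C, A, H, E, B, G, D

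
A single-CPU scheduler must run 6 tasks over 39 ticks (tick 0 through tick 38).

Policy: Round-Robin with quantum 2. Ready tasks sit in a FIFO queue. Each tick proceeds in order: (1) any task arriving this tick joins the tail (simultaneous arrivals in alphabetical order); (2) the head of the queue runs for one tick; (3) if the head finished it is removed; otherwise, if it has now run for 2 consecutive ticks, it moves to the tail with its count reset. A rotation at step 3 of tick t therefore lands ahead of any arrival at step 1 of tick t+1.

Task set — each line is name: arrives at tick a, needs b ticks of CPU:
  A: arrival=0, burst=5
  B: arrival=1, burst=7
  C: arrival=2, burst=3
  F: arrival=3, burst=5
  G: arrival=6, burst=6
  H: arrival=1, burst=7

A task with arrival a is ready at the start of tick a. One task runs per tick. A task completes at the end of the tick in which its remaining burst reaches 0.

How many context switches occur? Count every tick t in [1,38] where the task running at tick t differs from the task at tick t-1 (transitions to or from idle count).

context switches = 19

t=0: queue=[A] q_used=0 → run A
t=1: queue=[A,B,H] q_used=1 → run A
t=2: queue=[B,H,A,C] q_used=0 → run B
t=3: queue=[B,H,A,C,F] q_used=1 → run B
t=4: queue=[H,A,C,F,B] q_used=0 → run H
t=5: queue=[H,A,C,F,B] q_used=1 → run H
t=6: queue=[A,C,F,B,H,G] q_used=0 → run A
t=7: queue=[A,C,F,B,H,G] q_used=1 → run A
t=8: queue=[C,F,B,H,G,A] q_used=0 → run C
t=9: queue=[C,F,B,H,G,A] q_used=1 → run C
t=10: queue=[F,B,H,G,A,C] q_used=0 → run F
t=11: queue=[F,B,H,G,A,C] q_used=1 → run F
t=12: queue=[B,H,G,A,C,F] q_used=0 → run B
t=13: queue=[B,H,G,A,C,F] q_used=1 → run B
t=14: queue=[H,G,A,C,F,B] q_used=0 → run H
t=15: queue=[H,G,A,C,F,B] q_used=1 → run H
t=16: queue=[G,A,C,F,B,H] q_used=0 → run G
t=17: queue=[G,A,C,F,B,H] q_used=1 → run G
t=18: queue=[A,C,F,B,H,G] q_used=0 → run A
t=19: queue=[C,F,B,H,G] q_used=0 → run C
t=20: queue=[F,B,H,G] q_used=0 → run F
t=21: queue=[F,B,H,G] q_used=1 → run F
t=22: queue=[B,H,G,F] q_used=0 → run B
t=23: queue=[B,H,G,F] q_used=1 → run B
t=24: queue=[H,G,F,B] q_used=0 → run H
t=25: queue=[H,G,F,B] q_used=1 → run H
t=26: queue=[G,F,B,H] q_used=0 → run G
t=27: queue=[G,F,B,H] q_used=1 → run G
t=28: queue=[F,B,H,G] q_used=0 → run F
t=29: queue=[B,H,G] q_used=0 → run B
t=30: queue=[H,G] q_used=0 → run H
t=31: queue=[G] q_used=0 → run G
t=32: queue=[G] q_used=1 → run G
t=33: (idle)
t=34: (idle)
t=35: (idle)
t=36: (idle)
t=37: (idle)
t=38: (idle)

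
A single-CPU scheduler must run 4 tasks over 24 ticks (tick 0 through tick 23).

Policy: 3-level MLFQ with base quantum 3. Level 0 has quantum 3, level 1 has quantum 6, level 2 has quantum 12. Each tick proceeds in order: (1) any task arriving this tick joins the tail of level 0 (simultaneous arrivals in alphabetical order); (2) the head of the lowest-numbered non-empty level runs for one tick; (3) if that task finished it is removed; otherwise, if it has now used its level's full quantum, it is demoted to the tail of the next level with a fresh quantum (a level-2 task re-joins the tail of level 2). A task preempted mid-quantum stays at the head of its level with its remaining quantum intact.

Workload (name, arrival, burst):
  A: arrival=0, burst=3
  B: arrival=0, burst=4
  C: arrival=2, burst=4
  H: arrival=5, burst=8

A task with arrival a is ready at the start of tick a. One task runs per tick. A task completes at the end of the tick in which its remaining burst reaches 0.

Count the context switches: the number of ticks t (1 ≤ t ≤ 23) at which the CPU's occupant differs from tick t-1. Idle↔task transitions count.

t=0: L0/L1/L2 = AB/-/- → run A
t=1: L0/L1/L2 = AB/-/- → run A
t=2: L0/L1/L2 = ABC/-/- → run A
t=3: L0/L1/L2 = BC/-/- → run B
t=4: L0/L1/L2 = BC/-/- → run B
t=5: L0/L1/L2 = BCH/-/- → run B
t=6: L0/L1/L2 = CH/B/- → run C
t=7: L0/L1/L2 = CH/B/- → run C
t=8: L0/L1/L2 = CH/B/- → run C
t=9: L0/L1/L2 = H/BC/- → run H
t=10: L0/L1/L2 = H/BC/- → run H
t=11: L0/L1/L2 = H/BC/- → run H
t=12: L0/L1/L2 = -/BCH/- → run B
t=13: L0/L1/L2 = -/CH/- → run C
t=14: L0/L1/L2 = -/H/- → run H
t=15: L0/L1/L2 = -/H/- → run H
t=16: L0/L1/L2 = -/H/- → run H
t=17: L0/L1/L2 = -/H/- → run H
t=18: L0/L1/L2 = -/H/- → run H
t=19: (idle)
t=20: (idle)
t=21: (idle)
t=22: (idle)
t=23: (idle)

context switches = 7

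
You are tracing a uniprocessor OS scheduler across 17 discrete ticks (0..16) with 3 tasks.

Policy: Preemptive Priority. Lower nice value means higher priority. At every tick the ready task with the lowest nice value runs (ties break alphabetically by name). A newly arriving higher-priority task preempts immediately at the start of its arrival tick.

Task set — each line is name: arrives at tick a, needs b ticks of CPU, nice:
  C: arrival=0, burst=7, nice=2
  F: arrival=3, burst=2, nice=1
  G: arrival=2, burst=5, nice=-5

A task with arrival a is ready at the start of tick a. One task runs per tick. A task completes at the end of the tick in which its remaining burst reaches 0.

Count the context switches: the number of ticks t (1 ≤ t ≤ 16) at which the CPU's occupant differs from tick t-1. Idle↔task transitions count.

t=0: ready={C} → run C
t=1: ready={C} → run C
t=2: ready={C,G} → run G
t=3: ready={C,F,G} → run G
t=4: ready={C,F,G} → run G
t=5: ready={C,F,G} → run G
t=6: ready={C,F,G} → run G
t=7: ready={C,F} → run F
t=8: ready={C,F} → run F
t=9: ready={C} → run C
t=10: ready={C} → run C
t=11: ready={C} → run C
t=12: ready={C} → run C
t=13: ready={C} → run C
t=14: (idle)
t=15: (idle)
t=16: (idle)

context switches = 4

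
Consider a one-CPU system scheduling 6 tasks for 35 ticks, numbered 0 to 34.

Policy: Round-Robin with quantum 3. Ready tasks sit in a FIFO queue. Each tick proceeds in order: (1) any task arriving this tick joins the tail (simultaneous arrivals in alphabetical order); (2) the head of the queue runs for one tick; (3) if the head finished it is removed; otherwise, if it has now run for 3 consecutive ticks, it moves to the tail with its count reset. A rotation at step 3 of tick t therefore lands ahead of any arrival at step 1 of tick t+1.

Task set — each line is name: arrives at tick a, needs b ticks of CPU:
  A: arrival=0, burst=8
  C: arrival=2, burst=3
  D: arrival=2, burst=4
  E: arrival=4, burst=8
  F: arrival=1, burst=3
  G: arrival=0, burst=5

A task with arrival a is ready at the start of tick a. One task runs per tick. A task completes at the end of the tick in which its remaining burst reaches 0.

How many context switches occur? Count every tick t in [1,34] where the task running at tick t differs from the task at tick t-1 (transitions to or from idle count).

t=0: queue=[A,G] q_used=0 → run A
t=1: queue=[A,G,F] q_used=1 → run A
t=2: queue=[A,G,F,C,D] q_used=2 → run A
t=3: queue=[G,F,C,D,A] q_used=0 → run G
t=4: queue=[G,F,C,D,A,E] q_used=1 → run G
t=5: queue=[G,F,C,D,A,E] q_used=2 → run G
t=6: queue=[F,C,D,A,E,G] q_used=0 → run F
t=7: queue=[F,C,D,A,E,G] q_used=1 → run F
t=8: queue=[F,C,D,A,E,G] q_used=2 → run F
t=9: queue=[C,D,A,E,G] q_used=0 → run C
t=10: queue=[C,D,A,E,G] q_used=1 → run C
t=11: queue=[C,D,A,E,G] q_used=2 → run C
t=12: queue=[D,A,E,G] q_used=0 → run D
t=13: queue=[D,A,E,G] q_used=1 → run D
t=14: queue=[D,A,E,G] q_used=2 → run D
t=15: queue=[A,E,G,D] q_used=0 → run A
t=16: queue=[A,E,G,D] q_used=1 → run A
t=17: queue=[A,E,G,D] q_used=2 → run A
t=18: queue=[E,G,D,A] q_used=0 → run E
t=19: queue=[E,G,D,A] q_used=1 → run E
t=20: queue=[E,G,D,A] q_used=2 → run E
t=21: queue=[G,D,A,E] q_used=0 → run G
t=22: queue=[G,D,A,E] q_used=1 → run G
t=23: queue=[D,A,E] q_used=0 → run D
t=24: queue=[A,E] q_used=0 → run A
t=25: queue=[A,E] q_used=1 → run A
t=26: queue=[E] q_used=0 → run E
t=27: queue=[E] q_used=1 → run E
t=28: queue=[E] q_used=2 → run E
t=29: queue=[E] q_used=0 → run E
t=30: queue=[E] q_used=1 → run E
t=31: (idle)
t=32: (idle)
t=33: (idle)
t=34: (idle)

context switches = 11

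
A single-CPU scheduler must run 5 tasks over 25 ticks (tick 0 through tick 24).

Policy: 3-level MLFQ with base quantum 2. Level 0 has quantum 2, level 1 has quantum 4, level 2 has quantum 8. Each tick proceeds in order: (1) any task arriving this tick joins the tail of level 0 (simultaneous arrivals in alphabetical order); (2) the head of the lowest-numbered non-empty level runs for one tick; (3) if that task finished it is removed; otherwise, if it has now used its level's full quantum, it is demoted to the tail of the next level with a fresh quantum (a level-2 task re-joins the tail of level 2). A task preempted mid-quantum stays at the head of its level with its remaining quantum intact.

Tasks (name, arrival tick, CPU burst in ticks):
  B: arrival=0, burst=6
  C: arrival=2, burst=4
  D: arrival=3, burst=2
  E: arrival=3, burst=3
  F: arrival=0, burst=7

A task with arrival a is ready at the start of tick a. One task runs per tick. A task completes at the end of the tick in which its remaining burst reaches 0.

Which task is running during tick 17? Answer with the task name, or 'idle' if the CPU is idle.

t=0: L0/L1/L2 = BF/-/- → run B
t=1: L0/L1/L2 = BF/-/- → run B
t=2: L0/L1/L2 = FC/B/- → run F
t=3: L0/L1/L2 = FCDE/B/- → run F
t=4: L0/L1/L2 = CDE/BF/- → run C
t=5: L0/L1/L2 = CDE/BF/- → run C
t=6: L0/L1/L2 = DE/BFC/- → run D
t=7: L0/L1/L2 = DE/BFC/- → run D
t=8: L0/L1/L2 = E/BFC/- → run E
t=9: L0/L1/L2 = E/BFC/- → run E
t=10: L0/L1/L2 = -/BFCE/- → run B
t=11: L0/L1/L2 = -/BFCE/- → run B
t=12: L0/L1/L2 = -/BFCE/- → run B
t=13: L0/L1/L2 = -/BFCE/- → run B
t=14: L0/L1/L2 = -/FCE/- → run F
t=15: L0/L1/L2 = -/FCE/- → run F
t=16: L0/L1/L2 = -/FCE/- → run F
t=17: L0/L1/L2 = -/FCE/- → run F
t=18: L0/L1/L2 = -/CE/F → run C
t=19: L0/L1/L2 = -/CE/F → run C
t=20: L0/L1/L2 = -/E/F → run E
t=21: L0/L1/L2 = -/-/F → run F
t=22: (idle)
t=23: (idle)
t=24: (idle)

running at tick 17 = F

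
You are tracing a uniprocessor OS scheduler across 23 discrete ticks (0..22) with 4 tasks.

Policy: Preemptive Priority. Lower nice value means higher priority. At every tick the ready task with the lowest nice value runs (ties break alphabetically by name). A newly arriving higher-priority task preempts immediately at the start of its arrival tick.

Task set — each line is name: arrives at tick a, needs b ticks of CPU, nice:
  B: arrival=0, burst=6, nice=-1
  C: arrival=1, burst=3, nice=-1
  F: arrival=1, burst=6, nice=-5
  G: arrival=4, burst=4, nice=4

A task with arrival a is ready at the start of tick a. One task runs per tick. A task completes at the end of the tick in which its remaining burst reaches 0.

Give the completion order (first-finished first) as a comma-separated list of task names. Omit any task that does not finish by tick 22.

t=0: ready={B} → run B
t=1: ready={B,C,F} → run F
t=2: ready={B,C,F} → run F
t=3: ready={B,C,F} → run F
t=4: ready={B,C,F,G} → run F
t=5: ready={B,C,F,G} → run F
t=6: ready={B,C,F,G} → run F
t=7: ready={B,C,G} → run B
t=8: ready={B,C,G} → run B
t=9: ready={B,C,G} → run B
t=10: ready={B,C,G} → run B
t=11: ready={B,C,G} → run B
t=12: ready={C,G} → run C
t=13: ready={C,G} → run C
t=14: ready={C,G} → run C
t=15: ready={G} → run G
t=16: ready={G} → run G
t=17: ready={G} → run G
t=18: ready={G} → run G
t=19: (idle)
t=20: (idle)
t=21: (idle)
t=22: (idle)

completion order = F, B, C, G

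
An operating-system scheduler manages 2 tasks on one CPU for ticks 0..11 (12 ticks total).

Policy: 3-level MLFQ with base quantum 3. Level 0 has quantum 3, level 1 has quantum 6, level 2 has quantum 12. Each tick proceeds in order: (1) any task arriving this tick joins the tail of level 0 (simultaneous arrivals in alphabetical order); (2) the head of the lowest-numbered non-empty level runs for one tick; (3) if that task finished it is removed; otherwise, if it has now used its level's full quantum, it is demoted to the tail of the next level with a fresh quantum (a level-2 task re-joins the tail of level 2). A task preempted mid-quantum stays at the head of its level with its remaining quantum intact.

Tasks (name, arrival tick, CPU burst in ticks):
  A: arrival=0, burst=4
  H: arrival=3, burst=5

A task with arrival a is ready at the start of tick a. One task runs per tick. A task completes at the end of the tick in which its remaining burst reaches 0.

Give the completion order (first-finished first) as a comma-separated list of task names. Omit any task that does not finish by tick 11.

completion order = A, H

t=0: L0/L1/L2 = A/-/- → run A
t=1: L0/L1/L2 = A/-/- → run A
t=2: L0/L1/L2 = A/-/- → run A
t=3: L0/L1/L2 = H/A/- → run H
t=4: L0/L1/L2 = H/A/- → run H
t=5: L0/L1/L2 = H/A/- → run H
t=6: L0/L1/L2 = -/AH/- → run A
t=7: L0/L1/L2 = -/H/- → run H
t=8: L0/L1/L2 = -/H/- → run H
t=9: (idle)
t=10: (idle)
t=11: (idle)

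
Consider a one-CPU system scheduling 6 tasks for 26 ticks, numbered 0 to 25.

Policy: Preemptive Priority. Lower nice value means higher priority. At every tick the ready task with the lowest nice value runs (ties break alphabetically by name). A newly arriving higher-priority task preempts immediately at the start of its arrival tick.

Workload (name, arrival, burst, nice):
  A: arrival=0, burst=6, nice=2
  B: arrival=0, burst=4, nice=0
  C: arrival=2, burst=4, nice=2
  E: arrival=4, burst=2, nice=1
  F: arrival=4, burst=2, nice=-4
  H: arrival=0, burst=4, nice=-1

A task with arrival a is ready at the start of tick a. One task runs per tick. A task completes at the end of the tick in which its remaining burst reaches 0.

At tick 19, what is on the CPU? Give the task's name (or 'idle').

running at tick 19 = C

t=0: ready={A,B,H} → run H
t=1: ready={A,B,H} → run H
t=2: ready={A,B,C,H} → run H
t=3: ready={A,B,C,H} → run H
t=4: ready={A,B,C,E,F} → run F
t=5: ready={A,B,C,E,F} → run F
t=6: ready={A,B,C,E} → run B
t=7: ready={A,B,C,E} → run B
t=8: ready={A,B,C,E} → run B
t=9: ready={A,B,C,E} → run B
t=10: ready={A,C,E} → run E
t=11: ready={A,C,E} → run E
t=12: ready={A,C} → run A
t=13: ready={A,C} → run A
t=14: ready={A,C} → run A
t=15: ready={A,C} → run A
t=16: ready={A,C} → run A
t=17: ready={A,C} → run A
t=18: ready={C} → run C
t=19: ready={C} → run C
t=20: ready={C} → run C
t=21: ready={C} → run C
t=22: (idle)
t=23: (idle)
t=24: (idle)
t=25: (idle)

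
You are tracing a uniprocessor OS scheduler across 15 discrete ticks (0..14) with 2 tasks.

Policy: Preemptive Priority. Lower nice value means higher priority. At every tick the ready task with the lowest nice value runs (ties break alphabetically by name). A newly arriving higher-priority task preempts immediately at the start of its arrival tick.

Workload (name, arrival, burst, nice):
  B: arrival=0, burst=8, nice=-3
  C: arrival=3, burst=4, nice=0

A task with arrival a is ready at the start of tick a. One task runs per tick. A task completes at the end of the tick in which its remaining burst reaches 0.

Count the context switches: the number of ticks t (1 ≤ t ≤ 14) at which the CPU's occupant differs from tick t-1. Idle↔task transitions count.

context switches = 2

t=0: ready={B} → run B
t=1: ready={B} → run B
t=2: ready={B} → run B
t=3: ready={B,C} → run B
t=4: ready={B,C} → run B
t=5: ready={B,C} → run B
t=6: ready={B,C} → run B
t=7: ready={B,C} → run B
t=8: ready={C} → run C
t=9: ready={C} → run C
t=10: ready={C} → run C
t=11: ready={C} → run C
t=12: (idle)
t=13: (idle)
t=14: (idle)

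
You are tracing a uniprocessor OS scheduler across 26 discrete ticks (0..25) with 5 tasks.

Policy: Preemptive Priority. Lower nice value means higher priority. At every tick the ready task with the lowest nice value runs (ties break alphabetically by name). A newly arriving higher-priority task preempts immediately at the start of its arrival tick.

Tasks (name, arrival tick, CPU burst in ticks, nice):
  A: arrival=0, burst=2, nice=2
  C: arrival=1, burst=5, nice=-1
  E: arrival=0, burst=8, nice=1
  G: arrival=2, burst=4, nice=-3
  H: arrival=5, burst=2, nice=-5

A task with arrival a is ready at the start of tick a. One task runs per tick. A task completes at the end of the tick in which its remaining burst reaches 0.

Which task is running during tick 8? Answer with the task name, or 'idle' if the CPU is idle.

t=0: ready={A,E} → run E
t=1: ready={A,C,E} → run C
t=2: ready={A,C,E,G} → run G
t=3: ready={A,C,E,G} → run G
t=4: ready={A,C,E,G} → run G
t=5: ready={A,C,E,G,H} → run H
t=6: ready={A,C,E,G,H} → run H
t=7: ready={A,C,E,G} → run G
t=8: ready={A,C,E} → run C
t=9: ready={A,C,E} → run C
t=10: ready={A,C,E} → run C
t=11: ready={A,C,E} → run C
t=12: ready={A,E} → run E
t=13: ready={A,E} → run E
t=14: ready={A,E} → run E
t=15: ready={A,E} → run E
t=16: ready={A,E} → run E
t=17: ready={A,E} → run E
t=18: ready={A,E} → run E
t=19: ready={A} → run A
t=20: ready={A} → run A
t=21: (idle)
t=22: (idle)
t=23: (idle)
t=24: (idle)
t=25: (idle)

running at tick 8 = C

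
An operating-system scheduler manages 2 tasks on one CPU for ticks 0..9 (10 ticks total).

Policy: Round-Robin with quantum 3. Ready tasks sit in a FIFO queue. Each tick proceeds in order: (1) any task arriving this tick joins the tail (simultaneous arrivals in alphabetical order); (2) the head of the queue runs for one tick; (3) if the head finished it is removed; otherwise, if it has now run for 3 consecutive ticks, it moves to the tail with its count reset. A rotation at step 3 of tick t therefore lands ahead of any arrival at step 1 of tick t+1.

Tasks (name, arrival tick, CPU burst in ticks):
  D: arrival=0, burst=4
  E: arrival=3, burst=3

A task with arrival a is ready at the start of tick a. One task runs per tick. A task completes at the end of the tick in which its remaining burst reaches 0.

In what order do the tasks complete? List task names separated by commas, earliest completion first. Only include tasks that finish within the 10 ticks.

completion order = D, E

t=0: queue=[D] q_used=0 → run D
t=1: queue=[D] q_used=1 → run D
t=2: queue=[D] q_used=2 → run D
t=3: queue=[D,E] q_used=0 → run D
t=4: queue=[E] q_used=0 → run E
t=5: queue=[E] q_used=1 → run E
t=6: queue=[E] q_used=2 → run E
t=7: (idle)
t=8: (idle)
t=9: (idle)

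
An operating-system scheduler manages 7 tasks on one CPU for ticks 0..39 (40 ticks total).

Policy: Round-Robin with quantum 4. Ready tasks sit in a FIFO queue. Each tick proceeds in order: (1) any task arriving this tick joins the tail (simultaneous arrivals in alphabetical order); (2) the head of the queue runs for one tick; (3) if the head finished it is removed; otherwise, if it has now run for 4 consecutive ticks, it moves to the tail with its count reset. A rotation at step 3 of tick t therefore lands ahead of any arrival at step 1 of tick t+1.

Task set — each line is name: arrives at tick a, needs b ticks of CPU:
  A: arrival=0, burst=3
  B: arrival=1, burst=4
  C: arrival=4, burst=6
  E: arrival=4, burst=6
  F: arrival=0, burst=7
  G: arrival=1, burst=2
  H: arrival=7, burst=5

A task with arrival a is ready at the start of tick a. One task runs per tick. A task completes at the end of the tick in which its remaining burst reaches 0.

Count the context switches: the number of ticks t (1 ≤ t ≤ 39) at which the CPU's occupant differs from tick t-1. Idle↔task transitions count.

t=0: queue=[A,F] q_used=0 → run A
t=1: queue=[A,F,B,G] q_used=1 → run A
t=2: queue=[A,F,B,G] q_used=2 → run A
t=3: queue=[F,B,G] q_used=0 → run F
t=4: queue=[F,B,G,C,E] q_used=1 → run F
t=5: queue=[F,B,G,C,E] q_used=2 → run F
t=6: queue=[F,B,G,C,E] q_used=3 → run F
t=7: queue=[B,G,C,E,F,H] q_used=0 → run B
t=8: queue=[B,G,C,E,F,H] q_used=1 → run B
t=9: queue=[B,G,C,E,F,H] q_used=2 → run B
t=10: queue=[B,G,C,E,F,H] q_used=3 → run B
t=11: queue=[G,C,E,F,H] q_used=0 → run G
t=12: queue=[G,C,E,F,H] q_used=1 → run G
t=13: queue=[C,E,F,H] q_used=0 → run C
t=14: queue=[C,E,F,H] q_used=1 → run C
t=15: queue=[C,E,F,H] q_used=2 → run C
t=16: queue=[C,E,F,H] q_used=3 → run C
t=17: queue=[E,F,H,C] q_used=0 → run E
t=18: queue=[E,F,H,C] q_used=1 → run E
t=19: queue=[E,F,H,C] q_used=2 → run E
t=20: queue=[E,F,H,C] q_used=3 → run E
t=21: queue=[F,H,C,E] q_used=0 → run F
t=22: queue=[F,H,C,E] q_used=1 → run F
t=23: queue=[F,H,C,E] q_used=2 → run F
t=24: queue=[H,C,E] q_used=0 → run H
t=25: queue=[H,C,E] q_used=1 → run H
t=26: queue=[H,C,E] q_used=2 → run H
t=27: queue=[H,C,E] q_used=3 → run H
t=28: queue=[C,E,H] q_used=0 → run C
t=29: queue=[C,E,H] q_used=1 → run C
t=30: queue=[E,H] q_used=0 → run E
t=31: queue=[E,H] q_used=1 → run E
t=32: queue=[H] q_used=0 → run H
t=33: (idle)
t=34: (idle)
t=35: (idle)
t=36: (idle)
t=37: (idle)
t=38: (idle)
t=39: (idle)

context switches = 11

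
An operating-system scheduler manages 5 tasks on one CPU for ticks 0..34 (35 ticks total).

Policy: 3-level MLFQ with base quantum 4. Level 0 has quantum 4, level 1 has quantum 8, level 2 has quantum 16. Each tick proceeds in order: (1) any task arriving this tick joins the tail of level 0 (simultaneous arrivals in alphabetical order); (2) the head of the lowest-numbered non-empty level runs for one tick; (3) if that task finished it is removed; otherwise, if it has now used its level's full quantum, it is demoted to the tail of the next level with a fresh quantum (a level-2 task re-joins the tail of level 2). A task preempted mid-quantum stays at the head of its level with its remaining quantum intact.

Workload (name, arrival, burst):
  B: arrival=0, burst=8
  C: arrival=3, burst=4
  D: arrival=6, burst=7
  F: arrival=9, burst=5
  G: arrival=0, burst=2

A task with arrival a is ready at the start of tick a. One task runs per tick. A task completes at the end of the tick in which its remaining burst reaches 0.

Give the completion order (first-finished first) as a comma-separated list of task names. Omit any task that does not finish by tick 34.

t=0: L0/L1/L2 = BG/-/- → run B
t=1: L0/L1/L2 = BG/-/- → run B
t=2: L0/L1/L2 = BG/-/- → run B
t=3: L0/L1/L2 = BGC/-/- → run B
t=4: L0/L1/L2 = GC/B/- → run G
t=5: L0/L1/L2 = GC/B/- → run G
t=6: L0/L1/L2 = CD/B/- → run C
t=7: L0/L1/L2 = CD/B/- → run C
t=8: L0/L1/L2 = CD/B/- → run C
t=9: L0/L1/L2 = CDF/B/- → run C
t=10: L0/L1/L2 = DF/B/- → run D
t=11: L0/L1/L2 = DF/B/- → run D
t=12: L0/L1/L2 = DF/B/- → run D
t=13: L0/L1/L2 = DF/B/- → run D
t=14: L0/L1/L2 = F/BD/- → run F
t=15: L0/L1/L2 = F/BD/- → run F
t=16: L0/L1/L2 = F/BD/- → run F
t=17: L0/L1/L2 = F/BD/- → run F
t=18: L0/L1/L2 = -/BDF/- → run B
t=19: L0/L1/L2 = -/BDF/- → run B
t=20: L0/L1/L2 = -/BDF/- → run B
t=21: L0/L1/L2 = -/BDF/- → run B
t=22: L0/L1/L2 = -/DF/- → run D
t=23: L0/L1/L2 = -/DF/- → run D
t=24: L0/L1/L2 = -/DF/- → run D
t=25: L0/L1/L2 = -/F/- → run F
t=26: (idle)
t=27: (idle)
t=28: (idle)
t=29: (idle)
t=30: (idle)
t=31: (idle)
t=32: (idle)
t=33: (idle)
t=34: (idle)

completion order = G, C, B, D, F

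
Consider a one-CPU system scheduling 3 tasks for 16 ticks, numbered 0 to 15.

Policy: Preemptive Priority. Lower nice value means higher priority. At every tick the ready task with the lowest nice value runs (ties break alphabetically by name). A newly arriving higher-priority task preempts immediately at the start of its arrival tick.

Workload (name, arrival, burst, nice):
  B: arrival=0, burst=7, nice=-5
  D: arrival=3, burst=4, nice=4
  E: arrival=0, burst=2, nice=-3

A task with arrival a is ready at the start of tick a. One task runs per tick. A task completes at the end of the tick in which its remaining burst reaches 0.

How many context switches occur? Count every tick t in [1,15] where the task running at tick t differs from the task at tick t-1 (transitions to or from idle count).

context switches = 3

t=0: ready={B,E} → run B
t=1: ready={B,E} → run B
t=2: ready={B,E} → run B
t=3: ready={B,D,E} → run B
t=4: ready={B,D,E} → run B
t=5: ready={B,D,E} → run B
t=6: ready={B,D,E} → run B
t=7: ready={D,E} → run E
t=8: ready={D,E} → run E
t=9: ready={D} → run D
t=10: ready={D} → run D
t=11: ready={D} → run D
t=12: ready={D} → run D
t=13: (idle)
t=14: (idle)
t=15: (idle)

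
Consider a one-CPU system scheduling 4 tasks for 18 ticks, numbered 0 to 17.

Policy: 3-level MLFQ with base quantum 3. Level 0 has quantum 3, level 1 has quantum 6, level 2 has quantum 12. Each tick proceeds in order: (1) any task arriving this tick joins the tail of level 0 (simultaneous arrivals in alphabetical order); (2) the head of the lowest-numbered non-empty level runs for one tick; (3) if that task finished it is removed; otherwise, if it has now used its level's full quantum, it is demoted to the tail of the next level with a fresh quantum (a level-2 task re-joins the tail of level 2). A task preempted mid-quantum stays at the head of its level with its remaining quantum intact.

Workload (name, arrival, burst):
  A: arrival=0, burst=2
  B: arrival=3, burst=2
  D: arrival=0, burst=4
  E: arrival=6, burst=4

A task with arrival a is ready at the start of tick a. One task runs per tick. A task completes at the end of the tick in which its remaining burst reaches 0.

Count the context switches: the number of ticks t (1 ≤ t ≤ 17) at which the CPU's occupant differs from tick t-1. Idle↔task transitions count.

context switches = 6

t=0: L0/L1/L2 = AD/-/- → run A
t=1: L0/L1/L2 = AD/-/- → run A
t=2: L0/L1/L2 = D/-/- → run D
t=3: L0/L1/L2 = DB/-/- → run D
t=4: L0/L1/L2 = DB/-/- → run D
t=5: L0/L1/L2 = B/D/- → run B
t=6: L0/L1/L2 = BE/D/- → run B
t=7: L0/L1/L2 = E/D/- → run E
t=8: L0/L1/L2 = E/D/- → run E
t=9: L0/L1/L2 = E/D/- → run E
t=10: L0/L1/L2 = -/DE/- → run D
t=11: L0/L1/L2 = -/E/- → run E
t=12: (idle)
t=13: (idle)
t=14: (idle)
t=15: (idle)
t=16: (idle)
t=17: (idle)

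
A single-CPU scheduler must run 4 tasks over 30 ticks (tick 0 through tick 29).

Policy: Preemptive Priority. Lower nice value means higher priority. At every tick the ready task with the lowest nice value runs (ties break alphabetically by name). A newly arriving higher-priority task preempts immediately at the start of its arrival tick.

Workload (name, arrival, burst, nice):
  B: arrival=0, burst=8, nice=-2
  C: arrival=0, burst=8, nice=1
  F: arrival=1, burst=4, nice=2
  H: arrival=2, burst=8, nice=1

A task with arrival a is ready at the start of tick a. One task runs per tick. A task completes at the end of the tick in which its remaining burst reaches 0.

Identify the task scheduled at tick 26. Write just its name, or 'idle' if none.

t=0: ready={B,C} → run B
t=1: ready={B,C,F} → run B
t=2: ready={B,C,F,H} → run B
t=3: ready={B,C,F,H} → run B
t=4: ready={B,C,F,H} → run B
t=5: ready={B,C,F,H} → run B
t=6: ready={B,C,F,H} → run B
t=7: ready={B,C,F,H} → run B
t=8: ready={C,F,H} → run C
t=9: ready={C,F,H} → run C
t=10: ready={C,F,H} → run C
t=11: ready={C,F,H} → run C
t=12: ready={C,F,H} → run C
t=13: ready={C,F,H} → run C
t=14: ready={C,F,H} → run C
t=15: ready={C,F,H} → run C
t=16: ready={F,H} → run H
t=17: ready={F,H} → run H
t=18: ready={F,H} → run H
t=19: ready={F,H} → run H
t=20: ready={F,H} → run H
t=21: ready={F,H} → run H
t=22: ready={F,H} → run H
t=23: ready={F,H} → run H
t=24: ready={F} → run F
t=25: ready={F} → run F
t=26: ready={F} → run F
t=27: ready={F} → run F
t=28: (idle)
t=29: (idle)

running at tick 26 = F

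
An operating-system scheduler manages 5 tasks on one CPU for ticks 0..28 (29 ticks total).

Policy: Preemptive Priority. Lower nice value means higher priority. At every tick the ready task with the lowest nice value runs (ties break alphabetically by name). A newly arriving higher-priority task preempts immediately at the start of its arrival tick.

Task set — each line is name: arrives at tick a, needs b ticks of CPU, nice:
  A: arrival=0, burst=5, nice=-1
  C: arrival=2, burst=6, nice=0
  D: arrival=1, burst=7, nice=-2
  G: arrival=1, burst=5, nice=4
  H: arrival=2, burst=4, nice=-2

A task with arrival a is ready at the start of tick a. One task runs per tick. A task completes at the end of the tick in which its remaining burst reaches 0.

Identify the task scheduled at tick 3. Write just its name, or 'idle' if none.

running at tick 3 = D

t=0: ready={A} → run A
t=1: ready={A,D,G} → run D
t=2: ready={A,C,D,G,H} → run D
t=3: ready={A,C,D,G,H} → run D
t=4: ready={A,C,D,G,H} → run D
t=5: ready={A,C,D,G,H} → run D
t=6: ready={A,C,D,G,H} → run D
t=7: ready={A,C,D,G,H} → run D
t=8: ready={A,C,G,H} → run H
t=9: ready={A,C,G,H} → run H
t=10: ready={A,C,G,H} → run H
t=11: ready={A,C,G,H} → run H
t=12: ready={A,C,G} → run A
t=13: ready={A,C,G} → run A
t=14: ready={A,C,G} → run A
t=15: ready={A,C,G} → run A
t=16: ready={C,G} → run C
t=17: ready={C,G} → run C
t=18: ready={C,G} → run C
t=19: ready={C,G} → run C
t=20: ready={C,G} → run C
t=21: ready={C,G} → run C
t=22: ready={G} → run G
t=23: ready={G} → run G
t=24: ready={G} → run G
t=25: ready={G} → run G
t=26: ready={G} → run G
t=27: (idle)
t=28: (idle)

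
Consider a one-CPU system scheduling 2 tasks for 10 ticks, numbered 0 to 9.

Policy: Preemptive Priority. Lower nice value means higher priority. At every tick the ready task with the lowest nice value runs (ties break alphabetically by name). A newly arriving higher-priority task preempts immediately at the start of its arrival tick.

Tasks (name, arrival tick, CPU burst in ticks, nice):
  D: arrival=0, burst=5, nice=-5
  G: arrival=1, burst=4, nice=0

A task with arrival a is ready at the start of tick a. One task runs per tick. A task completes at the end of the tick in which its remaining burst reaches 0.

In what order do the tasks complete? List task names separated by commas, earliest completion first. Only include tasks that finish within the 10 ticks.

t=0: ready={D} → run D
t=1: ready={D,G} → run D
t=2: ready={D,G} → run D
t=3: ready={D,G} → run D
t=4: ready={D,G} → run D
t=5: ready={G} → run G
t=6: ready={G} → run G
t=7: ready={G} → run G
t=8: ready={G} → run G
t=9: (idle)

completion order = D, G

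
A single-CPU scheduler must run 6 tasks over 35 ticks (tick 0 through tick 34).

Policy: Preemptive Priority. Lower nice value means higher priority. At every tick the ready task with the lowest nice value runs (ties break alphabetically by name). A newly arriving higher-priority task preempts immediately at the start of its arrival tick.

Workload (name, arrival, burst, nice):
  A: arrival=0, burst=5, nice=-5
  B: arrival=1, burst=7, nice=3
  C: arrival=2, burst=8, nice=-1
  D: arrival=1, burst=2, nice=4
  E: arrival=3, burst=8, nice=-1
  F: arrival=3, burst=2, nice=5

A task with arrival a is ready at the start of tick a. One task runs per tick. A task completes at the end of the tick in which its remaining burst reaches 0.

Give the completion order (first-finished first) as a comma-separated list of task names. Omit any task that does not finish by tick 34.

t=0: ready={A} → run A
t=1: ready={A,B,D} → run A
t=2: ready={A,B,C,D} → run A
t=3: ready={A,B,C,D,E,F} → run A
t=4: ready={A,B,C,D,E,F} → run A
t=5: ready={B,C,D,E,F} → run C
t=6: ready={B,C,D,E,F} → run C
t=7: ready={B,C,D,E,F} → run C
t=8: ready={B,C,D,E,F} → run C
t=9: ready={B,C,D,E,F} → run C
t=10: ready={B,C,D,E,F} → run C
t=11: ready={B,C,D,E,F} → run C
t=12: ready={B,C,D,E,F} → run C
t=13: ready={B,D,E,F} → run E
t=14: ready={B,D,E,F} → run E
t=15: ready={B,D,E,F} → run E
t=16: ready={B,D,E,F} → run E
t=17: ready={B,D,E,F} → run E
t=18: ready={B,D,E,F} → run E
t=19: ready={B,D,E,F} → run E
t=20: ready={B,D,E,F} → run E
t=21: ready={B,D,F} → run B
t=22: ready={B,D,F} → run B
t=23: ready={B,D,F} → run B
t=24: ready={B,D,F} → run B
t=25: ready={B,D,F} → run B
t=26: ready={B,D,F} → run B
t=27: ready={B,D,F} → run B
t=28: ready={D,F} → run D
t=29: ready={D,F} → run D
t=30: ready={F} → run F
t=31: ready={F} → run F
t=32: (idle)
t=33: (idle)
t=34: (idle)

completion order = A, C, E, B, D, F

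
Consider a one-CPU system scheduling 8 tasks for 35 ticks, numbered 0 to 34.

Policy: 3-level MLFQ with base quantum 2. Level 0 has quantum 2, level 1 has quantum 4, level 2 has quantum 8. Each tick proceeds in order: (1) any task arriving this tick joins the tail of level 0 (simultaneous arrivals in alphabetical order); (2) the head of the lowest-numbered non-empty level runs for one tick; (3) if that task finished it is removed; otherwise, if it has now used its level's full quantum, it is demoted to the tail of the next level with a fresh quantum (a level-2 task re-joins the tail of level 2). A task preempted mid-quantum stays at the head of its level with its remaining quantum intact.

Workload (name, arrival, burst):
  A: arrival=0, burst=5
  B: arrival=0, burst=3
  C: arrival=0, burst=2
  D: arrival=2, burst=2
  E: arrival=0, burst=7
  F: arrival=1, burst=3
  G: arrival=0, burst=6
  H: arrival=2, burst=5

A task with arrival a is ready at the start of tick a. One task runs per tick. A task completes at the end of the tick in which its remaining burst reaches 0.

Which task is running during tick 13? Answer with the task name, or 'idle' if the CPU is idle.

t=0: L0/L1/L2 = ABCEG/-/- → run A
t=1: L0/L1/L2 = ABCEGF/-/- → run A
t=2: L0/L1/L2 = BCEGFDH/A/- → run B
t=3: L0/L1/L2 = BCEGFDH/A/- → run B
t=4: L0/L1/L2 = CEGFDH/AB/- → run C
t=5: L0/L1/L2 = CEGFDH/AB/- → run C
t=6: L0/L1/L2 = EGFDH/AB/- → run E
t=7: L0/L1/L2 = EGFDH/AB/- → run E
t=8: L0/L1/L2 = GFDH/ABE/- → run G
t=9: L0/L1/L2 = GFDH/ABE/- → run G
t=10: L0/L1/L2 = FDH/ABEG/- → run F
t=11: L0/L1/L2 = FDH/ABEG/- → run F
t=12: L0/L1/L2 = DH/ABEGF/- → run D
t=13: L0/L1/L2 = DH/ABEGF/- → run D
t=14: L0/L1/L2 = H/ABEGF/- → run H
t=15: L0/L1/L2 = H/ABEGF/- → run H
t=16: L0/L1/L2 = -/ABEGFH/- → run A
t=17: L0/L1/L2 = -/ABEGFH/- → run A
t=18: L0/L1/L2 = -/ABEGFH/- → run A
t=19: L0/L1/L2 = -/BEGFH/- → run B
t=20: L0/L1/L2 = -/EGFH/- → run E
t=21: L0/L1/L2 = -/EGFH/- → run E
t=22: L0/L1/L2 = -/EGFH/- → run E
t=23: L0/L1/L2 = -/EGFH/- → run E
t=24: L0/L1/L2 = -/GFH/E → run G
t=25: L0/L1/L2 = -/GFH/E → run G
t=26: L0/L1/L2 = -/GFH/E → run G
t=27: L0/L1/L2 = -/GFH/E → run G
t=28: L0/L1/L2 = -/FH/E → run F
t=29: L0/L1/L2 = -/H/E → run H
t=30: L0/L1/L2 = -/H/E → run H
t=31: L0/L1/L2 = -/H/E → run H
t=32: L0/L1/L2 = -/-/E → run E
t=33: (idle)
t=34: (idle)

running at tick 13 = D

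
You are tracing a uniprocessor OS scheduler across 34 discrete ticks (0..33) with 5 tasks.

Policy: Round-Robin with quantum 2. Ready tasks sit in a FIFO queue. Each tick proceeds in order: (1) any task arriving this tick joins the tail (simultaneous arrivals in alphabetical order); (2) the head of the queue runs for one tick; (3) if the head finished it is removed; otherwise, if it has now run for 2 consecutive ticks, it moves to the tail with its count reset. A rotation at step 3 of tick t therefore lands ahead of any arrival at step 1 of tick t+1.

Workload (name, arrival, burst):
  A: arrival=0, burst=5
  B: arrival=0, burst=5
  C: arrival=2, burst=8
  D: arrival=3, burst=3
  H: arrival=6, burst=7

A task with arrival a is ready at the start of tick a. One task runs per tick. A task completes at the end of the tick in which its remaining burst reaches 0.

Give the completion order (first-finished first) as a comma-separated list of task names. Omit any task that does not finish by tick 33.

t=0: queue=[A,B] q_used=0 → run A
t=1: queue=[A,B] q_used=1 → run A
t=2: queue=[B,A,C] q_used=0 → run B
t=3: queue=[B,A,C,D] q_used=1 → run B
t=4: queue=[A,C,D,B] q_used=0 → run A
t=5: queue=[A,C,D,B] q_used=1 → run A
t=6: queue=[C,D,B,A,H] q_used=0 → run C
t=7: queue=[C,D,B,A,H] q_used=1 → run C
t=8: queue=[D,B,A,H,C] q_used=0 → run D
t=9: queue=[D,B,A,H,C] q_used=1 → run D
t=10: queue=[B,A,H,C,D] q_used=0 → run B
t=11: queue=[B,A,H,C,D] q_used=1 → run B
t=12: queue=[A,H,C,D,B] q_used=0 → run A
t=13: queue=[H,C,D,B] q_used=0 → run H
t=14: queue=[H,C,D,B] q_used=1 → run H
t=15: queue=[C,D,B,H] q_used=0 → run C
t=16: queue=[C,D,B,H] q_used=1 → run C
t=17: queue=[D,B,H,C] q_used=0 → run D
t=18: queue=[B,H,C] q_used=0 → run B
t=19: queue=[H,C] q_used=0 → run H
t=20: queue=[H,C] q_used=1 → run H
t=21: queue=[C,H] q_used=0 → run C
t=22: queue=[C,H] q_used=1 → run C
t=23: queue=[H,C] q_used=0 → run H
t=24: queue=[H,C] q_used=1 → run H
t=25: queue=[C,H] q_used=0 → run C
t=26: queue=[C,H] q_used=1 → run C
t=27: queue=[H] q_used=0 → run H
t=28: (idle)
t=29: (idle)
t=30: (idle)
t=31: (idle)
t=32: (idle)
t=33: (idle)

completion order = A, D, B, C, H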